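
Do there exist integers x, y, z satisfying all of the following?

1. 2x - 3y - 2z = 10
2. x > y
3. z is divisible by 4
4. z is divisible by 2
Yes

Take x = -7, y = -8, z = 0. Substituting into each constraint:
  (1) 2(-7) - 3(-8) - 2(0) = 10 ✓
  (2) -7 > -8 ✓
  (3) 0 = 4 × 0, remainder 0 ✓
  (4) 0 = 2 × 0, remainder 0 ✓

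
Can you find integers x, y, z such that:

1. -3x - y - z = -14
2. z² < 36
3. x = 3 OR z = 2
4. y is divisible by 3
Yes

Take x = 3, y = 6, z = -1. Substituting into each constraint:
  (1) -3(3) + (-6) + 1 = -14 ✓
  (2) z² = (-1)² = 1, and 1 < 36 ✓
  (3) x = 3, target 3 ✓ (first branch holds)
  (4) 6 = 3 × 2, remainder 0 ✓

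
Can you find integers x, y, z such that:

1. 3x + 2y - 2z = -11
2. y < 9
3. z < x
Yes

Take x = 1, y = -7, z = 0. Substituting into each constraint:
  (1) 3(1) + 2(-7) - 2(0) = -11 ✓
  (2) -7 < 9 ✓
  (3) 0 < 1 ✓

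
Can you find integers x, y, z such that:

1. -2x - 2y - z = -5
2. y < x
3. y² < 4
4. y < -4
No

A contradictory subset is {y² < 4, y < -4}. No integer assignment can satisfy these jointly:

  - y² < 4: restricts y to |y| ≤ 1
  - y < -4: bounds one variable relative to a constant

Direct contradiction: the bounds on y require y ≥ -1 and y ≤ -5 simultaneously, which is empty.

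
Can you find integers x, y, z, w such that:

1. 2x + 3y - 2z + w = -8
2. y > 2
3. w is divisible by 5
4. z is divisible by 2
Yes

Take x = -10, y = 4, z = 0, w = 0. Substituting into each constraint:
  (1) 2(-10) + 3(4) - 2(0) + 0 = -8 ✓
  (2) 4 > 2 ✓
  (3) 0 = 5 × 0, remainder 0 ✓
  (4) 0 = 2 × 0, remainder 0 ✓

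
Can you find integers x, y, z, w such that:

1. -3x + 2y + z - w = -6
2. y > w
Yes

Take x = 0, y = 0, z = -7, w = -1. Substituting into each constraint:
  (1) -3(0) + 2(0) + (-7) + 1 = -6 ✓
  (2) 0 > -1 ✓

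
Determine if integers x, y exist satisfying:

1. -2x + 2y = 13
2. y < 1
No

Even the single constraint (-2x + 2y = 13) is infeasible over the integers.

  - -2x + 2y = 13: every term on the left is divisible by 2, so the LHS ≡ 0 (mod 2), but the RHS 13 is not — no integer solution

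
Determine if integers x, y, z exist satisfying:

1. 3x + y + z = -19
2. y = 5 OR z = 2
Yes

Take x = 0, y = -21, z = 2. Substituting into each constraint:
  (1) 3(0) + (-21) + 2 = -19 ✓
  (2) z = 2, target 2 ✓ (second branch holds)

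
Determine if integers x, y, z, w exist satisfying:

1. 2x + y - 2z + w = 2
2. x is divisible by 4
Yes

Take x = 0, y = 0, z = 0, w = 2. Substituting into each constraint:
  (1) 2(0) + 0 - 2(0) + 2 = 2 ✓
  (2) 0 = 4 × 0, remainder 0 ✓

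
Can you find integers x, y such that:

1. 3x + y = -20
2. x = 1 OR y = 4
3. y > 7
No

The full constraint system is jointly infeasible over the integers. Each constraint and what it forces:

  - 3x + y = -20: is a linear equation tying the variables together
  - x = 1 OR y = 4: forces a choice: either x = 1 or y = 4
  - y > 7: bounds one variable relative to a constant

Split on the disjunction (x = 1 OR y = 4):
  • If x = 1: the equation forces y = -23, which contradicts the bound y ≥ 8.
  • If y = 4: this contradicts the bound y ≥ 8.
Both branches are infeasible, so the system has no integer solution.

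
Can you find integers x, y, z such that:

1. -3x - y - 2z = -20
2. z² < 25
Yes

Take x = 0, y = 20, z = 0. Substituting into each constraint:
  (1) -3(0) + (-20) - 2(0) = -20 ✓
  (2) z² = (0)² = 0, and 0 < 25 ✓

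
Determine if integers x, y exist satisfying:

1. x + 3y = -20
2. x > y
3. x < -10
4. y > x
No

A contradictory subset is {x > y, y > x}. No integer assignment can satisfy these jointly:

  - x > y: bounds one variable relative to another variable
  - y > x: bounds one variable relative to another variable

Direct contradiction: x > y and y > x cannot both hold.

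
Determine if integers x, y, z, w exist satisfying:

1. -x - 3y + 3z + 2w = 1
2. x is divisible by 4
Yes

Take x = 0, y = 0, z = -1, w = 2. Substituting into each constraint:
  (1) 0 - 3(0) + 3(-1) + 2(2) = 1 ✓
  (2) 0 = 4 × 0, remainder 0 ✓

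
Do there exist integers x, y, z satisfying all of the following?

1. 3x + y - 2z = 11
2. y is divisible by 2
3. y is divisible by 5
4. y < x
Yes

Take x = 1, y = 0, z = -4. Substituting into each constraint:
  (1) 3(1) + 0 - 2(-4) = 11 ✓
  (2) 0 = 2 × 0, remainder 0 ✓
  (3) 0 = 5 × 0, remainder 0 ✓
  (4) 0 < 1 ✓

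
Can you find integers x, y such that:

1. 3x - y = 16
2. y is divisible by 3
No

The full constraint system is jointly infeasible over the integers. Each constraint and what it forces:

  - 3x - y = 16: is a linear equation tying the variables together
  - y is divisible by 3: restricts y to multiples of 3

Modular obstruction: writing y = 3y', every remaining term of the linear equation is divisible by 3, so the left side is ≡ 0 (mod 3); but the right side 16 ≡ 1 (mod 3). No integers can satisfy it.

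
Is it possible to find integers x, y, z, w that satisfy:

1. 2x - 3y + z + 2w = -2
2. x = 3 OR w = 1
Yes

Take x = 3, y = 0, z = 0, w = -4. Substituting into each constraint:
  (1) 2(3) - 3(0) + 0 + 2(-4) = -2 ✓
  (2) x = 3, target 3 ✓ (first branch holds)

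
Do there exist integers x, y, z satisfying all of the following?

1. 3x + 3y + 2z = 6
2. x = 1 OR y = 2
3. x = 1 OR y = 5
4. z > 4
Yes

Take x = 1, y = -3, z = 6. Substituting into each constraint:
  (1) 3(1) + 3(-3) + 2(6) = 6 ✓
  (2) x = 1, target 1 ✓ (first branch holds)
  (3) x = 1, target 1 ✓ (first branch holds)
  (4) 6 > 4 ✓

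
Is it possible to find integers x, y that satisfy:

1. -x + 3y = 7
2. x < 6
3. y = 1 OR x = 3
Yes

Take x = -4, y = 1. Substituting into each constraint:
  (1) 4 + 3(1) = 7 ✓
  (2) -4 < 6 ✓
  (3) y = 1, target 1 ✓ (first branch holds)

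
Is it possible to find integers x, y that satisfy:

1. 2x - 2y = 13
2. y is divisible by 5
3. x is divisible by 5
No

Even the single constraint (2x - 2y = 13) is infeasible over the integers.

  - 2x - 2y = 13: every term on the left is divisible by 2, so the LHS ≡ 0 (mod 2), but the RHS 13 is not — no integer solution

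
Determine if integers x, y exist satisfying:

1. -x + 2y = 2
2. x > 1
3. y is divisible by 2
Yes

Take x = 2, y = 2. Substituting into each constraint:
  (1) (-2) + 2(2) = 2 ✓
  (2) 2 > 1 ✓
  (3) 2 = 2 × 1, remainder 0 ✓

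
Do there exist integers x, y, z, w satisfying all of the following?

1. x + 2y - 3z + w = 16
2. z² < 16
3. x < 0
Yes

Take x = -1, y = 8, z = 0, w = 1. Substituting into each constraint:
  (1) (-1) + 2(8) - 3(0) + 1 = 16 ✓
  (2) z² = (0)² = 0, and 0 < 16 ✓
  (3) -1 < 0 ✓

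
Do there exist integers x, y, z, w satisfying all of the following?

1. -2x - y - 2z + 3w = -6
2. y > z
Yes

Take x = 1, y = 1, z = 0, w = -1. Substituting into each constraint:
  (1) -2(1) + (-1) - 2(0) + 3(-1) = -6 ✓
  (2) 1 > 0 ✓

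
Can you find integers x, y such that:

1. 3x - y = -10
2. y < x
Yes

Take x = -6, y = -8. Substituting into each constraint:
  (1) 3(-6) + 8 = -10 ✓
  (2) -8 < -6 ✓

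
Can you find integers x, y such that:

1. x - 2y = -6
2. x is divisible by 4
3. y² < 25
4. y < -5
No

A contradictory subset is {y² < 25, y < -5}. No integer assignment can satisfy these jointly:

  - y² < 25: restricts y to |y| ≤ 4
  - y < -5: bounds one variable relative to a constant

Direct contradiction: the bounds on y require y ≥ -4 and y ≤ -6 simultaneously, which is empty.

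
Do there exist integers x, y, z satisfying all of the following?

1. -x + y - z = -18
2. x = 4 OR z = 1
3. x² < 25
Yes

Take x = 4, y = -14, z = 0. Substituting into each constraint:
  (1) (-4) + (-14) + 0 = -18 ✓
  (2) x = 4, target 4 ✓ (first branch holds)
  (3) x² = (4)² = 16, and 16 < 25 ✓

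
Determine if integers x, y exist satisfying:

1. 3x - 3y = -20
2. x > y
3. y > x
No

Even the single constraint (3x - 3y = -20) is infeasible over the integers.

  - 3x - 3y = -20: every term on the left is divisible by 3, so the LHS ≡ 0 (mod 3), but the RHS -20 is not — no integer solution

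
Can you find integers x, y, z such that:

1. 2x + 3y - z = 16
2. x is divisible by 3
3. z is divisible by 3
No

The full constraint system is jointly infeasible over the integers. Each constraint and what it forces:

  - 2x + 3y - z = 16: is a linear equation tying the variables together
  - x is divisible by 3: restricts x to multiples of 3
  - z is divisible by 3: restricts z to multiples of 3

Modular obstruction: writing x = 3x' and writing z = 3z', every remaining term of the linear equation is divisible by 3, so the left side is ≡ 0 (mod 3); but the right side 16 ≡ 1 (mod 3). No integers can satisfy it.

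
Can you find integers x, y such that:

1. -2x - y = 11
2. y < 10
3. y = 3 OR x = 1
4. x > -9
Yes

Take x = -7, y = 3. Substituting into each constraint:
  (1) -2(-7) + (-3) = 11 ✓
  (2) 3 < 10 ✓
  (3) y = 3, target 3 ✓ (first branch holds)
  (4) -7 > -9 ✓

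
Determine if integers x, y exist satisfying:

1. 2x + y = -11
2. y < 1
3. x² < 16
Yes

Take x = 0, y = -11. Substituting into each constraint:
  (1) 2(0) + (-11) = -11 ✓
  (2) -11 < 1 ✓
  (3) x² = (0)² = 0, and 0 < 16 ✓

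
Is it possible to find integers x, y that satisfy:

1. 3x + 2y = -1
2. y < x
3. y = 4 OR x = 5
Yes

Take x = 5, y = -8. Substituting into each constraint:
  (1) 3(5) + 2(-8) = -1 ✓
  (2) -8 < 5 ✓
  (3) x = 5, target 5 ✓ (second branch holds)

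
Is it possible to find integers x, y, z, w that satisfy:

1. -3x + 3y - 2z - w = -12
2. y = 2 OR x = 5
Yes

Take x = 0, y = 2, z = 9, w = 0. Substituting into each constraint:
  (1) -3(0) + 3(2) - 2(9) + 0 = -12 ✓
  (2) y = 2, target 2 ✓ (first branch holds)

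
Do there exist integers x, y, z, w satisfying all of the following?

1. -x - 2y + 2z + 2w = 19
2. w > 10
Yes

Take x = 1, y = 0, z = -1, w = 11. Substituting into each constraint:
  (1) (-1) - 2(0) + 2(-1) + 2(11) = 19 ✓
  (2) 11 > 10 ✓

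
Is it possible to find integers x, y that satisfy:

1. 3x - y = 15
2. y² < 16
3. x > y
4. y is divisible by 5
Yes

Take x = 5, y = 0. Substituting into each constraint:
  (1) 3(5) + 0 = 15 ✓
  (2) y² = (0)² = 0, and 0 < 16 ✓
  (3) 5 > 0 ✓
  (4) 0 = 5 × 0, remainder 0 ✓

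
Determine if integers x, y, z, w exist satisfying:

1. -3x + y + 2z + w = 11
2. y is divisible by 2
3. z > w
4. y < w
Yes

Take x = 2, y = 2, z = 6, w = 3. Substituting into each constraint:
  (1) -3(2) + 2 + 2(6) + 3 = 11 ✓
  (2) 2 = 2 × 1, remainder 0 ✓
  (3) 6 > 3 ✓
  (4) 2 < 3 ✓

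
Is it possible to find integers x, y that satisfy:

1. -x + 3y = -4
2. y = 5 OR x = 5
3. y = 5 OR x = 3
Yes

Take x = 19, y = 5. Substituting into each constraint:
  (1) (-19) + 3(5) = -4 ✓
  (2) y = 5, target 5 ✓ (first branch holds)
  (3) y = 5, target 5 ✓ (first branch holds)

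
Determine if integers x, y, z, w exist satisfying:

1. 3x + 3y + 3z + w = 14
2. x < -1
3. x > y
Yes

Take x = -2, y = -3, z = 0, w = 29. Substituting into each constraint:
  (1) 3(-2) + 3(-3) + 3(0) + 29 = 14 ✓
  (2) -2 < -1 ✓
  (3) -2 > -3 ✓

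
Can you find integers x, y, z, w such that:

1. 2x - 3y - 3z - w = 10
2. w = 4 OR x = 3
Yes

Take x = 1, y = 0, z = -4, w = 4. Substituting into each constraint:
  (1) 2(1) - 3(0) - 3(-4) + (-4) = 10 ✓
  (2) w = 4, target 4 ✓ (first branch holds)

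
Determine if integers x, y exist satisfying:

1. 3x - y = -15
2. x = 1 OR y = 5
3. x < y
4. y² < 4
No

A contradictory subset is {3x - y = -15, x = 1 OR y = 5, y² < 4}. No integer assignment can satisfy these jointly:

  - 3x - y = -15: is a linear equation tying the variables together
  - x = 1 OR y = 5: forces a choice: either x = 1 or y = 5
  - y² < 4: restricts y to |y| ≤ 1

Split on the disjunction (x = 1 OR y = 5):
  • If x = 1: the equation forces y = 18, but y² < 4 requires |y| ≤ 1.
  • If y = 5: this contradicts y² < 4, which requires |y| ≤ 1.
Both branches are infeasible, so the system has no integer solution.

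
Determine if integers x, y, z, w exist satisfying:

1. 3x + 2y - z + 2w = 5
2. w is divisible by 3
Yes

Take x = 0, y = 0, z = -5, w = 0. Substituting into each constraint:
  (1) 3(0) + 2(0) + 5 + 2(0) = 5 ✓
  (2) 0 = 3 × 0, remainder 0 ✓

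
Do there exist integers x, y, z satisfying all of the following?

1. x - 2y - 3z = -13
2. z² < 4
Yes

Take x = 1, y = 7, z = 0. Substituting into each constraint:
  (1) 1 - 2(7) - 3(0) = -13 ✓
  (2) z² = (0)² = 0, and 0 < 4 ✓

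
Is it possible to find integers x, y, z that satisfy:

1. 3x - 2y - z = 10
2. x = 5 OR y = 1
Yes

Take x = 5, y = 2, z = 1. Substituting into each constraint:
  (1) 3(5) - 2(2) + (-1) = 10 ✓
  (2) x = 5, target 5 ✓ (first branch holds)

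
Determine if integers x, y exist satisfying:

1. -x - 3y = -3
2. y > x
Yes

Take x = 0, y = 1. Substituting into each constraint:
  (1) 0 - 3(1) = -3 ✓
  (2) 1 > 0 ✓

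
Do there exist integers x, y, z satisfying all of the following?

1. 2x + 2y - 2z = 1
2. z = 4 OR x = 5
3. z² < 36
No

Even the single constraint (2x + 2y - 2z = 1) is infeasible over the integers.

  - 2x + 2y - 2z = 1: every term on the left is divisible by 2, so the LHS ≡ 0 (mod 2), but the RHS 1 is not — no integer solution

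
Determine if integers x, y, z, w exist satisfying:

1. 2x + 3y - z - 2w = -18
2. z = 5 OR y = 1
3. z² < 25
Yes

Take x = -10, y = 1, z = 1, w = 0. Substituting into each constraint:
  (1) 2(-10) + 3(1) + (-1) - 2(0) = -18 ✓
  (2) y = 1, target 1 ✓ (second branch holds)
  (3) z² = (1)² = 1, and 1 < 25 ✓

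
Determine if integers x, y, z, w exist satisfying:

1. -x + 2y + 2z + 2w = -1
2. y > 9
Yes

Take x = 1, y = 10, z = -10, w = 0. Substituting into each constraint:
  (1) (-1) + 2(10) + 2(-10) + 2(0) = -1 ✓
  (2) 10 > 9 ✓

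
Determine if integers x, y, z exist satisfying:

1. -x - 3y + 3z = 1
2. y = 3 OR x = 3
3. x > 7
Yes

Take x = 8, y = 3, z = 6. Substituting into each constraint:
  (1) (-8) - 3(3) + 3(6) = 1 ✓
  (2) y = 3, target 3 ✓ (first branch holds)
  (3) 8 > 7 ✓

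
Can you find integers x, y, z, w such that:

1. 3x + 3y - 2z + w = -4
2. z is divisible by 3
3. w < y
Yes

Take x = -1, y = 0, z = 0, w = -1. Substituting into each constraint:
  (1) 3(-1) + 3(0) - 2(0) + (-1) = -4 ✓
  (2) 0 = 3 × 0, remainder 0 ✓
  (3) -1 < 0 ✓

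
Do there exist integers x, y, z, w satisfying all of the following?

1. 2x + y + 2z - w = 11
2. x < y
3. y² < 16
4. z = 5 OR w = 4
Yes

Take x = 0, y = 1, z = 7, w = 4. Substituting into each constraint:
  (1) 2(0) + 1 + 2(7) + (-4) = 11 ✓
  (2) 0 < 1 ✓
  (3) y² = (1)² = 1, and 1 < 16 ✓
  (4) w = 4, target 4 ✓ (second branch holds)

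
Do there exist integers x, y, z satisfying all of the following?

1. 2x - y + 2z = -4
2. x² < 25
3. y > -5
Yes

Take x = -2, y = 0, z = 0. Substituting into each constraint:
  (1) 2(-2) + 0 + 2(0) = -4 ✓
  (2) x² = (-2)² = 4, and 4 < 25 ✓
  (3) 0 > -5 ✓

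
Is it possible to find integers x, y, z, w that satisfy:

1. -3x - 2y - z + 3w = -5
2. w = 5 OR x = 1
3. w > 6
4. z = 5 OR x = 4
Yes

Take x = 1, y = 9, z = 5, w = 7. Substituting into each constraint:
  (1) -3(1) - 2(9) + (-5) + 3(7) = -5 ✓
  (2) x = 1, target 1 ✓ (second branch holds)
  (3) 7 > 6 ✓
  (4) z = 5, target 5 ✓ (first branch holds)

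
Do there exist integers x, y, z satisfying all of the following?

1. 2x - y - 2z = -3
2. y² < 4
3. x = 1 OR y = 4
Yes

Take x = 1, y = 1, z = 2. Substituting into each constraint:
  (1) 2(1) + (-1) - 2(2) = -3 ✓
  (2) y² = (1)² = 1, and 1 < 4 ✓
  (3) x = 1, target 1 ✓ (first branch holds)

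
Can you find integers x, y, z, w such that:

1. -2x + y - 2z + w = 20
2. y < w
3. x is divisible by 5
Yes

Take x = 0, y = -2, z = -11, w = 0. Substituting into each constraint:
  (1) -2(0) + (-2) - 2(-11) + 0 = 20 ✓
  (2) -2 < 0 ✓
  (3) 0 = 5 × 0, remainder 0 ✓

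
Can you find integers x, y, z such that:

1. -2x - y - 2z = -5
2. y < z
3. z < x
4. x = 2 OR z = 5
Yes

Take x = 2, y = -1, z = 1. Substituting into each constraint:
  (1) -2(2) + 1 - 2(1) = -5 ✓
  (2) -1 < 1 ✓
  (3) 1 < 2 ✓
  (4) x = 2, target 2 ✓ (first branch holds)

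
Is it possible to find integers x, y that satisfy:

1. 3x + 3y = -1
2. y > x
No

Even the single constraint (3x + 3y = -1) is infeasible over the integers.

  - 3x + 3y = -1: every term on the left is divisible by 3, so the LHS ≡ 0 (mod 3), but the RHS -1 is not — no integer solution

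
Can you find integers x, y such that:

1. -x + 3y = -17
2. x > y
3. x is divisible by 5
Yes

Take x = 5, y = -4. Substituting into each constraint:
  (1) (-5) + 3(-4) = -17 ✓
  (2) 5 > -4 ✓
  (3) 5 = 5 × 1, remainder 0 ✓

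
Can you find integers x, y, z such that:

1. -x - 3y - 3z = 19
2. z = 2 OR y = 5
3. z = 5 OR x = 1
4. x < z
Yes

Take x = -49, y = 5, z = 5. Substituting into each constraint:
  (1) 49 - 3(5) - 3(5) = 19 ✓
  (2) y = 5, target 5 ✓ (second branch holds)
  (3) z = 5, target 5 ✓ (first branch holds)
  (4) -49 < 5 ✓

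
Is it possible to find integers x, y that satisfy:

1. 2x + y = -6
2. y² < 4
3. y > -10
Yes

Take x = -3, y = 0. Substituting into each constraint:
  (1) 2(-3) + 0 = -6 ✓
  (2) y² = (0)² = 0, and 0 < 4 ✓
  (3) 0 > -10 ✓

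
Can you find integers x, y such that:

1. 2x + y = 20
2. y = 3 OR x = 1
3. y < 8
No

The full constraint system is jointly infeasible over the integers. Each constraint and what it forces:

  - 2x + y = 20: is a linear equation tying the variables together
  - y = 3 OR x = 1: forces a choice: either y = 3 or x = 1
  - y < 8: bounds one variable relative to a constant

Split on the disjunction (y = 3 OR x = 1):
  • If y = 3: with y = 3, every remaining term of the linear equation is divisible by 2, so the left side is ≡ 0 (mod 2); but the right side 17 ≡ 1 (mod 2). No integers can satisfy it.
  • If x = 1: the equation forces y = 18, which contradicts the bound y ≤ 7.
Both branches are infeasible, so the system has no integer solution.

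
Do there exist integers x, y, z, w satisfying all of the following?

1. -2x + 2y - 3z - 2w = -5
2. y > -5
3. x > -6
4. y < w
Yes

Take x = 0, y = -1, z = 1, w = 0. Substituting into each constraint:
  (1) -2(0) + 2(-1) - 3(1) - 2(0) = -5 ✓
  (2) -1 > -5 ✓
  (3) 0 > -6 ✓
  (4) -1 < 0 ✓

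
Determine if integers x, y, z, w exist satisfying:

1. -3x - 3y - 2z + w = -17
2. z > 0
Yes

Take x = 1, y = 0, z = 7, w = 0. Substituting into each constraint:
  (1) -3(1) - 3(0) - 2(7) + 0 = -17 ✓
  (2) 7 > 0 ✓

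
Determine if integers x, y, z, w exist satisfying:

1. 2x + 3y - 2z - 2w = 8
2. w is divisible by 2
Yes

Take x = 0, y = 0, z = -4, w = 0. Substituting into each constraint:
  (1) 2(0) + 3(0) - 2(-4) - 2(0) = 8 ✓
  (2) 0 = 2 × 0, remainder 0 ✓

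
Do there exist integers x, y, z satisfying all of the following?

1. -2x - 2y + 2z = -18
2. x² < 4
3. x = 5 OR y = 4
Yes

Take x = 0, y = 4, z = -5. Substituting into each constraint:
  (1) -2(0) - 2(4) + 2(-5) = -18 ✓
  (2) x² = (0)² = 0, and 0 < 4 ✓
  (3) y = 4, target 4 ✓ (second branch holds)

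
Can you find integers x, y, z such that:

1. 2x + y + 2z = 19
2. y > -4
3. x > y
Yes

Take x = 0, y = -1, z = 10. Substituting into each constraint:
  (1) 2(0) + (-1) + 2(10) = 19 ✓
  (2) -1 > -4 ✓
  (3) 0 > -1 ✓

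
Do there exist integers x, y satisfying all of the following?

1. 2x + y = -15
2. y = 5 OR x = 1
Yes

Take x = -10, y = 5. Substituting into each constraint:
  (1) 2(-10) + 5 = -15 ✓
  (2) y = 5, target 5 ✓ (first branch holds)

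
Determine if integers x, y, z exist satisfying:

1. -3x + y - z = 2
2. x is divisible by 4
Yes

Take x = 0, y = 0, z = -2. Substituting into each constraint:
  (1) -3(0) + 0 + 2 = 2 ✓
  (2) 0 = 4 × 0, remainder 0 ✓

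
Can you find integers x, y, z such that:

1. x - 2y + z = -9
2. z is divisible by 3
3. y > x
Yes

Take x = 1, y = 2, z = -6. Substituting into each constraint:
  (1) 1 - 2(2) + (-6) = -9 ✓
  (2) -6 = 3 × -2, remainder 0 ✓
  (3) 2 > 1 ✓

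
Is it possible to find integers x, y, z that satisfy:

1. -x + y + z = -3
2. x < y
Yes

Take x = 0, y = 1, z = -4. Substituting into each constraint:
  (1) 0 + 1 + (-4) = -3 ✓
  (2) 0 < 1 ✓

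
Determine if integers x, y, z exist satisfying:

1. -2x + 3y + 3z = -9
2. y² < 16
Yes

Take x = 0, y = -3, z = 0. Substituting into each constraint:
  (1) -2(0) + 3(-3) + 3(0) = -9 ✓
  (2) y² = (-3)² = 9, and 9 < 16 ✓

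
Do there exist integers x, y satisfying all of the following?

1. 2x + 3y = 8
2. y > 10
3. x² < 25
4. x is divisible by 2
No

A contradictory subset is {2x + 3y = 8, y > 10, x² < 25}. No integer assignment can satisfy these jointly:

  - 2x + 3y = 8: is a linear equation tying the variables together
  - y > 10: bounds one variable relative to a constant
  - x² < 25: restricts x to |x| ≤ 4

Range argument: with x ∈ [-4, 4], y ∈ [11, ∞], the left side of the equation is at least 25, but the right side is 8 < 25. No integer solution exists.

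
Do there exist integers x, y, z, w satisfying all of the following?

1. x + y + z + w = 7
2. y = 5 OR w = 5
Yes

Take x = 2, y = 0, z = 0, w = 5. Substituting into each constraint:
  (1) 2 + 0 + 0 + 5 = 7 ✓
  (2) w = 5, target 5 ✓ (second branch holds)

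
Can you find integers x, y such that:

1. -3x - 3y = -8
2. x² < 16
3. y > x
No

Even the single constraint (-3x - 3y = -8) is infeasible over the integers.

  - -3x - 3y = -8: every term on the left is divisible by 3, so the LHS ≡ 0 (mod 3), but the RHS -8 is not — no integer solution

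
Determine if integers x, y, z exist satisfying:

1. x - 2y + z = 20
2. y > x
Yes

Take x = -1, y = 0, z = 21. Substituting into each constraint:
  (1) (-1) - 2(0) + 21 = 20 ✓
  (2) 0 > -1 ✓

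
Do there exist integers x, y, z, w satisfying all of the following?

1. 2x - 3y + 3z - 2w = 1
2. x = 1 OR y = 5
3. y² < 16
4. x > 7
No

A contradictory subset is {x = 1 OR y = 5, y² < 16, x > 7}. No integer assignment can satisfy these jointly:

  - x = 1 OR y = 5: forces a choice: either x = 1 or y = 5
  - y² < 16: restricts y to |y| ≤ 3
  - x > 7: bounds one variable relative to a constant

Split on the disjunction (x = 1 OR y = 5):
  • If x = 1: this contradicts the bound x ≥ 8.
  • If y = 5: this contradicts y² < 16, which requires |y| ≤ 3.
Both branches are infeasible, so the system has no integer solution.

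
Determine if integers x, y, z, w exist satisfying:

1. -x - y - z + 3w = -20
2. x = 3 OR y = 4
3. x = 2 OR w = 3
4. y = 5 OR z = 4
Yes

Take x = 3, y = 5, z = 21, w = 3. Substituting into each constraint:
  (1) (-3) + (-5) + (-21) + 3(3) = -20 ✓
  (2) x = 3, target 3 ✓ (first branch holds)
  (3) w = 3, target 3 ✓ (second branch holds)
  (4) y = 5, target 5 ✓ (first branch holds)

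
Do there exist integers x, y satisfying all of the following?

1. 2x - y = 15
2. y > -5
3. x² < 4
No

The full constraint system is jointly infeasible over the integers. Each constraint and what it forces:

  - 2x - y = 15: is a linear equation tying the variables together
  - y > -5: bounds one variable relative to a constant
  - x² < 4: restricts x to |x| ≤ 1

Range argument: with x ∈ [-1, 1], y ∈ [-4, ∞], the left side of the equation is at most 6, but the right side is 15 > 6. No integer solution exists.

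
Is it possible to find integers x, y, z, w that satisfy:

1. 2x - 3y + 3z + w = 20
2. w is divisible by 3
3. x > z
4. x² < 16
Yes

Take x = 1, y = -6, z = 0, w = 0. Substituting into each constraint:
  (1) 2(1) - 3(-6) + 3(0) + 0 = 20 ✓
  (2) 0 = 3 × 0, remainder 0 ✓
  (3) 1 > 0 ✓
  (4) x² = (1)² = 1, and 1 < 16 ✓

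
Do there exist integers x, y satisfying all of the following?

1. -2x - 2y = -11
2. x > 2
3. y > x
No

Even the single constraint (-2x - 2y = -11) is infeasible over the integers.

  - -2x - 2y = -11: every term on the left is divisible by 2, so the LHS ≡ 0 (mod 2), but the RHS -11 is not — no integer solution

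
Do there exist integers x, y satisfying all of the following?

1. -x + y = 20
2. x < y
Yes

Take x = 0, y = 20. Substituting into each constraint:
  (1) 0 + 20 = 20 ✓
  (2) 0 < 20 ✓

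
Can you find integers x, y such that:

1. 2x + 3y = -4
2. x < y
Yes

Take x = -2, y = 0. Substituting into each constraint:
  (1) 2(-2) + 3(0) = -4 ✓
  (2) -2 < 0 ✓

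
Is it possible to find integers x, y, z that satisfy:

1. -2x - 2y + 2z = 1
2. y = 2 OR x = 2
No

Even the single constraint (-2x - 2y + 2z = 1) is infeasible over the integers.

  - -2x - 2y + 2z = 1: every term on the left is divisible by 2, so the LHS ≡ 0 (mod 2), but the RHS 1 is not — no integer solution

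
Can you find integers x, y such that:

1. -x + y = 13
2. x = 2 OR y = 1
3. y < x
No

A contradictory subset is {-x + y = 13, y < x}. No integer assignment can satisfy these jointly:

  - -x + y = 13: is a linear equation tying the variables together
  - y < x: bounds one variable relative to another variable

From the equation, x − y = -13, i.e. x − y = -13; but x > y requires x − y ≥ 1. Contradiction.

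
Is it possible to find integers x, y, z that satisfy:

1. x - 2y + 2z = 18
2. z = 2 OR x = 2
Yes

Take x = 14, y = 0, z = 2. Substituting into each constraint:
  (1) 14 - 2(0) + 2(2) = 18 ✓
  (2) z = 2, target 2 ✓ (first branch holds)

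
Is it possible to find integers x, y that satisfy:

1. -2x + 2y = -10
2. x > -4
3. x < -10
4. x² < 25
No

A contradictory subset is {x > -4, x < -10}. No integer assignment can satisfy these jointly:

  - x > -4: bounds one variable relative to a constant
  - x < -10: bounds one variable relative to a constant

Direct contradiction: the bounds on x require x ≥ -3 and x ≤ -11 simultaneously, which is empty.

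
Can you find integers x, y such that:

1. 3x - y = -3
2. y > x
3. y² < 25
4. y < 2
Yes

Take x = -1, y = 0. Substituting into each constraint:
  (1) 3(-1) + 0 = -3 ✓
  (2) 0 > -1 ✓
  (3) y² = (0)² = 0, and 0 < 25 ✓
  (4) 0 < 2 ✓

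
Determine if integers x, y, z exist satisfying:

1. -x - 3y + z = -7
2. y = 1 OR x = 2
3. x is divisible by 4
Yes

Take x = 0, y = 1, z = -4. Substituting into each constraint:
  (1) 0 - 3(1) + (-4) = -7 ✓
  (2) y = 1, target 1 ✓ (first branch holds)
  (3) 0 = 4 × 0, remainder 0 ✓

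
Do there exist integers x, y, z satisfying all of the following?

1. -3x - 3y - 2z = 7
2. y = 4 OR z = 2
Yes

Take x = -9, y = 4, z = 4. Substituting into each constraint:
  (1) -3(-9) - 3(4) - 2(4) = 7 ✓
  (2) y = 4, target 4 ✓ (first branch holds)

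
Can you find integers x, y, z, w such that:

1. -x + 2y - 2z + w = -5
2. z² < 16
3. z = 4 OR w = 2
Yes

Take x = 1, y = 0, z = 3, w = 2. Substituting into each constraint:
  (1) (-1) + 2(0) - 2(3) + 2 = -5 ✓
  (2) z² = (3)² = 9, and 9 < 16 ✓
  (3) w = 2, target 2 ✓ (second branch holds)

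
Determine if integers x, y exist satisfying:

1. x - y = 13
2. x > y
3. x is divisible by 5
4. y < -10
Yes

Take x = 0, y = -13. Substituting into each constraint:
  (1) 0 + 13 = 13 ✓
  (2) 0 > -13 ✓
  (3) 0 = 5 × 0, remainder 0 ✓
  (4) -13 < -10 ✓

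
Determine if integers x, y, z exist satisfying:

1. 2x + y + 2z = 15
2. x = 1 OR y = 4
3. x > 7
No

The full constraint system is jointly infeasible over the integers. Each constraint and what it forces:

  - 2x + y + 2z = 15: is a linear equation tying the variables together
  - x = 1 OR y = 4: forces a choice: either x = 1 or y = 4
  - x > 7: bounds one variable relative to a constant

Split on the disjunction (x = 1 OR y = 4):
  • If x = 1: this contradicts the bound x ≥ 8.
  • If y = 4: with y = 4, every remaining term of the linear equation is divisible by 2, so the left side is ≡ 0 (mod 2); but the right side 11 ≡ 1 (mod 2). No integers can satisfy it.
Both branches are infeasible, so the system has no integer solution.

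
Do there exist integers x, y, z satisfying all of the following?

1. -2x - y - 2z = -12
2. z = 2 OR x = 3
Yes

Take x = 4, y = 0, z = 2. Substituting into each constraint:
  (1) -2(4) + 0 - 2(2) = -12 ✓
  (2) z = 2, target 2 ✓ (first branch holds)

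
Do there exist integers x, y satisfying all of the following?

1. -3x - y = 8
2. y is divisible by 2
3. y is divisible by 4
Yes

Take x = -4, y = 4. Substituting into each constraint:
  (1) -3(-4) + (-4) = 8 ✓
  (2) 4 = 2 × 2, remainder 0 ✓
  (3) 4 = 4 × 1, remainder 0 ✓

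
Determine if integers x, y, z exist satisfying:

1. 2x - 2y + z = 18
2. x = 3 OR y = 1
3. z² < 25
Yes

Take x = 11, y = 1, z = -2. Substituting into each constraint:
  (1) 2(11) - 2(1) + (-2) = 18 ✓
  (2) y = 1, target 1 ✓ (second branch holds)
  (3) z² = (-2)² = 4, and 4 < 25 ✓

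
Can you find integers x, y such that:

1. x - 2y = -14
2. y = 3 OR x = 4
Yes

Take x = -8, y = 3. Substituting into each constraint:
  (1) (-8) - 2(3) = -14 ✓
  (2) y = 3, target 3 ✓ (first branch holds)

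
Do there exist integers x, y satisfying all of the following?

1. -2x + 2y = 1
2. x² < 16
No

Even the single constraint (-2x + 2y = 1) is infeasible over the integers.

  - -2x + 2y = 1: every term on the left is divisible by 2, so the LHS ≡ 0 (mod 2), but the RHS 1 is not — no integer solution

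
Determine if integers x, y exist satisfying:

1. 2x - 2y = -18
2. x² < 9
Yes

Take x = 0, y = 9. Substituting into each constraint:
  (1) 2(0) - 2(9) = -18 ✓
  (2) x² = (0)² = 0, and 0 < 9 ✓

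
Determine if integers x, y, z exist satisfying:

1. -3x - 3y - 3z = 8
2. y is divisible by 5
No

Even the single constraint (-3x - 3y - 3z = 8) is infeasible over the integers.

  - -3x - 3y - 3z = 8: every term on the left is divisible by 3, so the LHS ≡ 0 (mod 3), but the RHS 8 is not — no integer solution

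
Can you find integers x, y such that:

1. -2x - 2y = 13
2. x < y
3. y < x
No

Even the single constraint (-2x - 2y = 13) is infeasible over the integers.

  - -2x - 2y = 13: every term on the left is divisible by 2, so the LHS ≡ 0 (mod 2), but the RHS 13 is not — no integer solution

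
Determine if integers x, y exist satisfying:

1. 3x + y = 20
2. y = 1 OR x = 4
Yes

Take x = 4, y = 8. Substituting into each constraint:
  (1) 3(4) + 8 = 20 ✓
  (2) x = 4, target 4 ✓ (second branch holds)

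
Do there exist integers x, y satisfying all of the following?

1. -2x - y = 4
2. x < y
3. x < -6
Yes

Take x = -7, y = 10. Substituting into each constraint:
  (1) -2(-7) + (-10) = 4 ✓
  (2) -7 < 10 ✓
  (3) -7 < -6 ✓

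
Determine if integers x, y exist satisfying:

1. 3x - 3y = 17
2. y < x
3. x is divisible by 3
No

Even the single constraint (3x - 3y = 17) is infeasible over the integers.

  - 3x - 3y = 17: every term on the left is divisible by 3, so the LHS ≡ 0 (mod 3), but the RHS 17 is not — no integer solution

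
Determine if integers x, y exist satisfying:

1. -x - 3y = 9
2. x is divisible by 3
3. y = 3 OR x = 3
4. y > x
Yes

Take x = -18, y = 3. Substituting into each constraint:
  (1) 18 - 3(3) = 9 ✓
  (2) -18 = 3 × -6, remainder 0 ✓
  (3) y = 3, target 3 ✓ (first branch holds)
  (4) 3 > -18 ✓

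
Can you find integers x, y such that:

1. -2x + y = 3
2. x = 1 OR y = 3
Yes

Take x = 0, y = 3. Substituting into each constraint:
  (1) -2(0) + 3 = 3 ✓
  (2) y = 3, target 3 ✓ (second branch holds)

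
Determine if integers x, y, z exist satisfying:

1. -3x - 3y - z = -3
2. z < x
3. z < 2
Yes

Take x = 1, y = 0, z = 0. Substituting into each constraint:
  (1) -3(1) - 3(0) + 0 = -3 ✓
  (2) 0 < 1 ✓
  (3) 0 < 2 ✓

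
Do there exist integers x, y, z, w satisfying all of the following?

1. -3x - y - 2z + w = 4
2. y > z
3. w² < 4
Yes

Take x = -2, y = 2, z = 0, w = 0. Substituting into each constraint:
  (1) -3(-2) + (-2) - 2(0) + 0 = 4 ✓
  (2) 2 > 0 ✓
  (3) w² = (0)² = 0, and 0 < 4 ✓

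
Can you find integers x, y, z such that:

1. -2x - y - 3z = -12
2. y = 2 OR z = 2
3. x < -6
Yes

Take x = -7, y = 20, z = 2. Substituting into each constraint:
  (1) -2(-7) + (-20) - 3(2) = -12 ✓
  (2) z = 2, target 2 ✓ (second branch holds)
  (3) -7 < -6 ✓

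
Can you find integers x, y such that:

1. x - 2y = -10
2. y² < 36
Yes

Take x = 0, y = 5. Substituting into each constraint:
  (1) 0 - 2(5) = -10 ✓
  (2) y² = (5)² = 25, and 25 < 36 ✓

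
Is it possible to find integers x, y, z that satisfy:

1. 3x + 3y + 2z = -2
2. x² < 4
Yes

Take x = 0, y = 0, z = -1. Substituting into each constraint:
  (1) 3(0) + 3(0) + 2(-1) = -2 ✓
  (2) x² = (0)² = 0, and 0 < 4 ✓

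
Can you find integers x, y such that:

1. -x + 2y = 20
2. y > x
Yes

Take x = 18, y = 19. Substituting into each constraint:
  (1) (-18) + 2(19) = 20 ✓
  (2) 19 > 18 ✓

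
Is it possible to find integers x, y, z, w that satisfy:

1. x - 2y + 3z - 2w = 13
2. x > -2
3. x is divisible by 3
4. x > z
Yes

Take x = 0, y = -8, z = -1, w = 0. Substituting into each constraint:
  (1) 0 - 2(-8) + 3(-1) - 2(0) = 13 ✓
  (2) 0 > -2 ✓
  (3) 0 = 3 × 0, remainder 0 ✓
  (4) 0 > -1 ✓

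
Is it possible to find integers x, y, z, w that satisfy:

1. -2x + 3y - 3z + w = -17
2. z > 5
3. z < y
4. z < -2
No

A contradictory subset is {z > 5, z < -2}. No integer assignment can satisfy these jointly:

  - z > 5: bounds one variable relative to a constant
  - z < -2: bounds one variable relative to a constant

Direct contradiction: the bounds on z require z ≥ 6 and z ≤ -3 simultaneously, which is empty.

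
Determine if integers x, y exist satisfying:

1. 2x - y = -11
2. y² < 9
Yes

Take x = -6, y = -1. Substituting into each constraint:
  (1) 2(-6) + 1 = -11 ✓
  (2) y² = (-1)² = 1, and 1 < 9 ✓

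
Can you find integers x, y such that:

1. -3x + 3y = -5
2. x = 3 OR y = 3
No

Even the single constraint (-3x + 3y = -5) is infeasible over the integers.

  - -3x + 3y = -5: every term on the left is divisible by 3, so the LHS ≡ 0 (mod 3), but the RHS -5 is not — no integer solution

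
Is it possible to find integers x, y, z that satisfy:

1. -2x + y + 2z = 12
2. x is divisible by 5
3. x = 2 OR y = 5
No

The full constraint system is jointly infeasible over the integers. Each constraint and what it forces:

  - -2x + y + 2z = 12: is a linear equation tying the variables together
  - x is divisible by 5: restricts x to multiples of 5
  - x = 2 OR y = 5: forces a choice: either x = 2 or y = 5

Split on the disjunction (x = 2 OR y = 5):
  • If x = 2: this contradicts the divisibility constraint — 2 is not a multiple of 5.
  • If y = 5: with y = 5, writing x = 5x', every remaining term of the linear equation is divisible by 2, so the left side is ≡ 0 (mod 2); but the right side 7 ≡ 1 (mod 2). No integers can satisfy it.
Both branches are infeasible, so the system has no integer solution.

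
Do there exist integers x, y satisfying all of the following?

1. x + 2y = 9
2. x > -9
Yes

Take x = 9, y = 0. Substituting into each constraint:
  (1) 9 + 2(0) = 9 ✓
  (2) 9 > -9 ✓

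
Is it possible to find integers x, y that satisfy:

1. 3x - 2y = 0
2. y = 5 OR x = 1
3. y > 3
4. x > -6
No

A contradictory subset is {3x - 2y = 0, y = 5 OR x = 1, y > 3}. No integer assignment can satisfy these jointly:

  - 3x - 2y = 0: is a linear equation tying the variables together
  - y = 5 OR x = 1: forces a choice: either y = 5 or x = 1
  - y > 3: bounds one variable relative to a constant

Split on the disjunction (y = 5 OR x = 1):
  • If y = 5: with y = 5, every remaining term of the linear equation is divisible by 3, so the left side is ≡ 0 (mod 3); but the right side 10 ≡ 1 (mod 3). No integers can satisfy it.
  • If x = 1: with x = 1, every remaining term of the linear equation is divisible by 2, so the left side is ≡ 0 (mod 2); but the right side -3 ≡ 1 (mod 2). No integers can satisfy it.
Both branches are infeasible, so the system has no integer solution.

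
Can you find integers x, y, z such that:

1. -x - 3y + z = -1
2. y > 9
Yes

Take x = -29, y = 10, z = 0. Substituting into each constraint:
  (1) 29 - 3(10) + 0 = -1 ✓
  (2) 10 > 9 ✓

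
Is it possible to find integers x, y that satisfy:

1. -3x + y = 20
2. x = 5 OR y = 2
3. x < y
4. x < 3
Yes

Take x = -6, y = 2. Substituting into each constraint:
  (1) -3(-6) + 2 = 20 ✓
  (2) y = 2, target 2 ✓ (second branch holds)
  (3) -6 < 2 ✓
  (4) -6 < 3 ✓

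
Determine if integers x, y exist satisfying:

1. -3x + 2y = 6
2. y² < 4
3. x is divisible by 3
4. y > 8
No

A contradictory subset is {y² < 4, y > 8}. No integer assignment can satisfy these jointly:

  - y² < 4: restricts y to |y| ≤ 1
  - y > 8: bounds one variable relative to a constant

Direct contradiction: the bounds on y require y ≥ 9 and y ≤ 1 simultaneously, which is empty.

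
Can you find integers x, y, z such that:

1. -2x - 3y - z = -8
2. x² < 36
Yes

Take x = 0, y = 0, z = 8. Substituting into each constraint:
  (1) -2(0) - 3(0) + (-8) = -8 ✓
  (2) x² = (0)² = 0, and 0 < 36 ✓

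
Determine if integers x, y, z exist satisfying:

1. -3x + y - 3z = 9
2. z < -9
Yes

Take x = 0, y = -21, z = -10. Substituting into each constraint:
  (1) -3(0) + (-21) - 3(-10) = 9 ✓
  (2) -10 < -9 ✓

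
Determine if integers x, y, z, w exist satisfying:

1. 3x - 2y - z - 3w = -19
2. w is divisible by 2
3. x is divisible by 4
Yes

Take x = 0, y = 9, z = 1, w = 0. Substituting into each constraint:
  (1) 3(0) - 2(9) + (-1) - 3(0) = -19 ✓
  (2) 0 = 2 × 0, remainder 0 ✓
  (3) 0 = 4 × 0, remainder 0 ✓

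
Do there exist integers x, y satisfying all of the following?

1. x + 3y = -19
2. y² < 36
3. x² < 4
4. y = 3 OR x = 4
No

A contradictory subset is {x + 3y = -19, x² < 4, y = 3 OR x = 4}. No integer assignment can satisfy these jointly:

  - x + 3y = -19: is a linear equation tying the variables together
  - x² < 4: restricts x to |x| ≤ 1
  - y = 3 OR x = 4: forces a choice: either y = 3 or x = 4

Split on the disjunction (y = 3 OR x = 4):
  • If y = 3: the equation forces x = -28, but x² < 4 requires |x| ≤ 1.
  • If x = 4: this contradicts x² < 4, which requires |x| ≤ 1.
Both branches are infeasible, so the system has no integer solution.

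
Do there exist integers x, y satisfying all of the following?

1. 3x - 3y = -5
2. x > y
No

Even the single constraint (3x - 3y = -5) is infeasible over the integers.

  - 3x - 3y = -5: every term on the left is divisible by 3, so the LHS ≡ 0 (mod 3), but the RHS -5 is not — no integer solution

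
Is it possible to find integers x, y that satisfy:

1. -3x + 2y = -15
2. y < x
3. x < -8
Yes

Take x = -9, y = -21. Substituting into each constraint:
  (1) -3(-9) + 2(-21) = -15 ✓
  (2) -21 < -9 ✓
  (3) -9 < -8 ✓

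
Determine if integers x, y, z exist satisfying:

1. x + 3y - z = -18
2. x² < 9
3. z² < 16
Yes

Take x = 0, y = -6, z = 0. Substituting into each constraint:
  (1) 0 + 3(-6) + 0 = -18 ✓
  (2) x² = (0)² = 0, and 0 < 9 ✓
  (3) z² = (0)² = 0, and 0 < 16 ✓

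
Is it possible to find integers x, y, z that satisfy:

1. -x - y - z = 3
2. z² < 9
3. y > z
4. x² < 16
Yes

Take x = 0, y = -1, z = -2. Substituting into each constraint:
  (1) 0 + 1 + 2 = 3 ✓
  (2) z² = (-2)² = 4, and 4 < 9 ✓
  (3) -1 > -2 ✓
  (4) x² = (0)² = 0, and 0 < 16 ✓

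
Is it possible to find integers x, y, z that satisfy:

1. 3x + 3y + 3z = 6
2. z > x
Yes

Take x = -1, y = 3, z = 0. Substituting into each constraint:
  (1) 3(-1) + 3(3) + 3(0) = 6 ✓
  (2) 0 > -1 ✓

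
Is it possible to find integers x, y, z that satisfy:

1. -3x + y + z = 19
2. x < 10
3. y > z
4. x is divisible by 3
Yes

Take x = -6, y = 1, z = 0. Substituting into each constraint:
  (1) -3(-6) + 1 + 0 = 19 ✓
  (2) -6 < 10 ✓
  (3) 1 > 0 ✓
  (4) -6 = 3 × -2, remainder 0 ✓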